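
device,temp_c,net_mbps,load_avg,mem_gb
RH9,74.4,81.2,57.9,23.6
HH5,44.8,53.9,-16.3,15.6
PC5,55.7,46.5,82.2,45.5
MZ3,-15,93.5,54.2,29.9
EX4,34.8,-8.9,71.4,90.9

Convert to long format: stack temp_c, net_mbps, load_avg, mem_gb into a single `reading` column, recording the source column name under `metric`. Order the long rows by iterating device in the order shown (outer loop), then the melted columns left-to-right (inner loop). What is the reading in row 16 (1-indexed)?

20 rows total (5 × 4). Row 16: index ⌊(16-1)/4⌋ = 3 into device → MZ3; (16-1) mod 4 = 3 into the melted columns → mem_gb.
So row 16 is (MZ3, mem_gb, 29.9); reading = 29.9.

29.9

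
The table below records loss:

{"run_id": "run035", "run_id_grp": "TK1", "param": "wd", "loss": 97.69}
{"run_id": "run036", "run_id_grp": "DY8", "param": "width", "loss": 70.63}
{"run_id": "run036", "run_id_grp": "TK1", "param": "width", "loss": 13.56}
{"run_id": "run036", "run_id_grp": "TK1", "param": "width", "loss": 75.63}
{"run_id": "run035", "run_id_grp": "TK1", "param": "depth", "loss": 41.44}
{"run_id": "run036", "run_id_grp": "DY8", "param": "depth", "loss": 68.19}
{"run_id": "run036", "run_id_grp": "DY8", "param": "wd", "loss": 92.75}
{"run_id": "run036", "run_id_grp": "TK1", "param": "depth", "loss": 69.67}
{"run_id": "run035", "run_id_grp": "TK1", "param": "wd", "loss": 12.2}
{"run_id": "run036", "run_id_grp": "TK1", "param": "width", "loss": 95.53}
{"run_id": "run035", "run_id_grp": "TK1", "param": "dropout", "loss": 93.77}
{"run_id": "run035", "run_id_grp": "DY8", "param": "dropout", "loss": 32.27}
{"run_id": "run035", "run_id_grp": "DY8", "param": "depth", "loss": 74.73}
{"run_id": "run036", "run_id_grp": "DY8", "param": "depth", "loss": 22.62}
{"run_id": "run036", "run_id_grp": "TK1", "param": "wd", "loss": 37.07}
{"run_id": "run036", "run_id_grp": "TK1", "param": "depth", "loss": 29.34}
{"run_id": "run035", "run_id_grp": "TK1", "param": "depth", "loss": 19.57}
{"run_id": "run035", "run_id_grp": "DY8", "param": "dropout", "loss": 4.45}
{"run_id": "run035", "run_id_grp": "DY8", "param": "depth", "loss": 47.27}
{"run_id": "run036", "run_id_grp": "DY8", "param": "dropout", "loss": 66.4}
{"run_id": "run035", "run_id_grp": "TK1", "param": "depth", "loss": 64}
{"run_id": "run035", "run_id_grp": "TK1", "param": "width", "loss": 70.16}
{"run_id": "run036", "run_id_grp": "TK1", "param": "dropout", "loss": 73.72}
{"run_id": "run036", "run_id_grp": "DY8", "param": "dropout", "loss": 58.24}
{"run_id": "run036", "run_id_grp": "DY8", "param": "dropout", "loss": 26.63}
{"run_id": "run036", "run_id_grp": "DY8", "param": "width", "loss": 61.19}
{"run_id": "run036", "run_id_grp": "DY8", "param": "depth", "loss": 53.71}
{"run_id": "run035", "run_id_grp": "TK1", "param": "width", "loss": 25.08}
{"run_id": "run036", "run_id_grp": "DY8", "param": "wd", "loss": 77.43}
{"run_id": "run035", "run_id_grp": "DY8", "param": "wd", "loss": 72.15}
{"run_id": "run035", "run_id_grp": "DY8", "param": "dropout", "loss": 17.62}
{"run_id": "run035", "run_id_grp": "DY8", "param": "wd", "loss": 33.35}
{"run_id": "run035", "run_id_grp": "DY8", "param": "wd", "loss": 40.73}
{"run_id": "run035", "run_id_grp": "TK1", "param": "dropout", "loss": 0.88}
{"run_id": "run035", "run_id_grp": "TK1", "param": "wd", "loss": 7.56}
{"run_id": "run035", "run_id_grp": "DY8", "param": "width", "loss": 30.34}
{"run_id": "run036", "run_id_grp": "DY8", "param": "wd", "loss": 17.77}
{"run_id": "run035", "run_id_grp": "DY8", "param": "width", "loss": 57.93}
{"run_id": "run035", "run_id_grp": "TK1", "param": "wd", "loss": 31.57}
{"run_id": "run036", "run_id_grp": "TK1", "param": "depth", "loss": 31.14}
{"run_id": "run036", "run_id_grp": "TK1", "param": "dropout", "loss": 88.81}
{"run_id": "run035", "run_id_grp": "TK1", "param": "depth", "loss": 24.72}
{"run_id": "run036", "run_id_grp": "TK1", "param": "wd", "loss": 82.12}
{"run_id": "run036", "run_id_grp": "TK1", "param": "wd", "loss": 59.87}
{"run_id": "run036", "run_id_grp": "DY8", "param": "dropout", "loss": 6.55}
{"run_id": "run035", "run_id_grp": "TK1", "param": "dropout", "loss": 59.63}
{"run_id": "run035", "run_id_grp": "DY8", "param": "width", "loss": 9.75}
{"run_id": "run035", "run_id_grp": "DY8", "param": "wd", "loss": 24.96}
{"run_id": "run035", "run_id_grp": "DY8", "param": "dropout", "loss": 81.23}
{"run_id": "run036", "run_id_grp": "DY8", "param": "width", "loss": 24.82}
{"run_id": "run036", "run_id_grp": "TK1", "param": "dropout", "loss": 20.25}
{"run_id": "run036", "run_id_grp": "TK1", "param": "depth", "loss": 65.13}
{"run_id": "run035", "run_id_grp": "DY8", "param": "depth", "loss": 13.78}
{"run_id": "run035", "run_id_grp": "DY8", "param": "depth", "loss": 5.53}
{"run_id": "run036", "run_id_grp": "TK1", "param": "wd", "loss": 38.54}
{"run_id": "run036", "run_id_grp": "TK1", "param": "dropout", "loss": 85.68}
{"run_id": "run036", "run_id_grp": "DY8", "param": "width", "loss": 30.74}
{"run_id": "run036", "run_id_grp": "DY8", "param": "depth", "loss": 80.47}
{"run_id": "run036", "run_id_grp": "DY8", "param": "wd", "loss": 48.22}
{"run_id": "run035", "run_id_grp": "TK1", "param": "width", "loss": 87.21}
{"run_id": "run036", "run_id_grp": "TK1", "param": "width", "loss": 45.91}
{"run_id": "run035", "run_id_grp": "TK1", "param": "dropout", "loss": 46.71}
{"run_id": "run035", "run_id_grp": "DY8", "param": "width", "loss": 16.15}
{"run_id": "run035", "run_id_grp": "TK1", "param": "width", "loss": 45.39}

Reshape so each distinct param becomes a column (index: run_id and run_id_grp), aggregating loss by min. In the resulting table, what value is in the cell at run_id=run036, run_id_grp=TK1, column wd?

37.07

Rows with run_id=run036, run_id_grp=TK1 and param=wd: loss values are 37.07, 82.12, 59.87, 38.54.
min(37.07, 82.12, 59.87, 38.54) = 37.07.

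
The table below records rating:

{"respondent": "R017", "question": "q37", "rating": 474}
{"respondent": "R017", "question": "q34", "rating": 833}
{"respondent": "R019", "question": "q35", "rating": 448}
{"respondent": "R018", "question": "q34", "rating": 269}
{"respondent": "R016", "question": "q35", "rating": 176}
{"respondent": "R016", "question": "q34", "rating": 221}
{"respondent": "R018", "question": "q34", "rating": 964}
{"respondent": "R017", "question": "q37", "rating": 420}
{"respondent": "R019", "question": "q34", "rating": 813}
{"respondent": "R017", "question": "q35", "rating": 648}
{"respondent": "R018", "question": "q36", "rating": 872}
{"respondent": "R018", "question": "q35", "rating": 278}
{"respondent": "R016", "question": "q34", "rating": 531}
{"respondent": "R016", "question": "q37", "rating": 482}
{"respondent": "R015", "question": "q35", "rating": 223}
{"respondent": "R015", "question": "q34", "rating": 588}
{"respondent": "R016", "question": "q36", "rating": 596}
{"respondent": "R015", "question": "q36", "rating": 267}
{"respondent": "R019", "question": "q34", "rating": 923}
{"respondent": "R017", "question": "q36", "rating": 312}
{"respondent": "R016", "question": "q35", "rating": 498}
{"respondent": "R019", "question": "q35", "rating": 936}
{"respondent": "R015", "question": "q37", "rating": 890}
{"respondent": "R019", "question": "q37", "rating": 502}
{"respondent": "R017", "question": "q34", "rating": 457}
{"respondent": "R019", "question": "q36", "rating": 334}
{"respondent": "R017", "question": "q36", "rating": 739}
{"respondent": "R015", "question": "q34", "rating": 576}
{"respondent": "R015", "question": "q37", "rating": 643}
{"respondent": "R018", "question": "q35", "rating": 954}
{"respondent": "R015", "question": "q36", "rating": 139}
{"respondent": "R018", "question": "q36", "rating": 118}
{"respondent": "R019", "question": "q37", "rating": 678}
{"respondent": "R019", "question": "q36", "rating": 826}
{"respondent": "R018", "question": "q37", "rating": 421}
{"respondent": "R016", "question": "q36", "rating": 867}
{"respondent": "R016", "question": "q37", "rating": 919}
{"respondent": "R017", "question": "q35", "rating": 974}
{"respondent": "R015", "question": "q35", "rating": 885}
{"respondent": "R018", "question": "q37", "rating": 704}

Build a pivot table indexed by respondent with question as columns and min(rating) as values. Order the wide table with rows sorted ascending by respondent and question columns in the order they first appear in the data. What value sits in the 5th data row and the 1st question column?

With rows sorted ascending by respondent, row 5 is respondent=R019. question columns in first-appearance order: q37, q34, q35, q36; column 1 is q37.
Long rows with respondent=R019, question=q37: min(502, 678) = 502.

502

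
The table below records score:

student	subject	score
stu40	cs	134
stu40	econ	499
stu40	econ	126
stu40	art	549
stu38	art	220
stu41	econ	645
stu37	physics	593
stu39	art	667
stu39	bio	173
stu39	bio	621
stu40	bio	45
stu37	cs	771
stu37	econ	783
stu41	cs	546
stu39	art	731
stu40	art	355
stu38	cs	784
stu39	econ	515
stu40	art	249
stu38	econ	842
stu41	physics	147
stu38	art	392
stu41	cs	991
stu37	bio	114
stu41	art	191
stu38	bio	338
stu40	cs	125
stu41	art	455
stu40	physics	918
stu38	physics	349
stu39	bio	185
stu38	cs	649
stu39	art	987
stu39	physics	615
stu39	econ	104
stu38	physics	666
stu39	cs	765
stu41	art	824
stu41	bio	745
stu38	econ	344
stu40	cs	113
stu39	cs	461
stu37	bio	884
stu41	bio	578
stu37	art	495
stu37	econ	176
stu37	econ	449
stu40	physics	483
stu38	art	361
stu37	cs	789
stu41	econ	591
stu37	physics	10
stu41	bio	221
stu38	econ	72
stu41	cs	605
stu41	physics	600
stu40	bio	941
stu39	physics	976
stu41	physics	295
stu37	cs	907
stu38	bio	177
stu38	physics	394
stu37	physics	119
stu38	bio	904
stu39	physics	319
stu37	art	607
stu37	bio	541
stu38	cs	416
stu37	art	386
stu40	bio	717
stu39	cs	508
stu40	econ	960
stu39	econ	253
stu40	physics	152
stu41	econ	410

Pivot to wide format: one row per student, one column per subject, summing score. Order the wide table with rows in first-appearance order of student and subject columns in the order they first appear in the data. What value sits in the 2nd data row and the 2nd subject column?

1258

With rows in first-appearance order of student, row 2 is student=stu38. subject columns in first-appearance order: cs, econ, art, physics, bio; column 2 is econ.
Long rows with student=stu38, subject=econ: 842 + 344 + 72 = 1258.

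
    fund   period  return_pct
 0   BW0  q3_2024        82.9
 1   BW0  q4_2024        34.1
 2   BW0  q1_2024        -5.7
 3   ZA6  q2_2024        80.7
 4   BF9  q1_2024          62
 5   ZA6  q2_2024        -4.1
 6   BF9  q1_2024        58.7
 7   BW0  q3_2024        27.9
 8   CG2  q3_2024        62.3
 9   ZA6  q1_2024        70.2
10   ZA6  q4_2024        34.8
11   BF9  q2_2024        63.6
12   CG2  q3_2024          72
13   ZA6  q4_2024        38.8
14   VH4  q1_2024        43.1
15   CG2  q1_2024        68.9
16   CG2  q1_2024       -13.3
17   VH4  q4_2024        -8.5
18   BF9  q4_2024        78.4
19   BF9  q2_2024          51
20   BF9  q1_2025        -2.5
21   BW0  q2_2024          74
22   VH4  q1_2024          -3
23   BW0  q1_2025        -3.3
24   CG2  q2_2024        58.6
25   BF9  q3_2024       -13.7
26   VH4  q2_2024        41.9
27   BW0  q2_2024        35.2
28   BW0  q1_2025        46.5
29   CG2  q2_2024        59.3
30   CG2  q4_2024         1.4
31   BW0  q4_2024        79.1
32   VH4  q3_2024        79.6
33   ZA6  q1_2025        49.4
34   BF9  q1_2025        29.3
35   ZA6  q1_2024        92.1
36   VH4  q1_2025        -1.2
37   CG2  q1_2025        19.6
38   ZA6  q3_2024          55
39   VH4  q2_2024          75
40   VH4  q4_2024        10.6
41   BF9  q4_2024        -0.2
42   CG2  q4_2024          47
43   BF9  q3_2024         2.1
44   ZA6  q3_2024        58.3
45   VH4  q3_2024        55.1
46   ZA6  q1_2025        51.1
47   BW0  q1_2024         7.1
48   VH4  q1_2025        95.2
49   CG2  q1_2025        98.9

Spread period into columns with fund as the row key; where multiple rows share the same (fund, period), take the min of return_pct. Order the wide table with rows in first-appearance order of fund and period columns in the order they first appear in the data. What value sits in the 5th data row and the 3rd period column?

-3

With rows in first-appearance order of fund, row 5 is fund=VH4. period columns in first-appearance order: q3_2024, q4_2024, q1_2024, q2_2024, q1_2025; column 3 is q1_2024.
Long rows with fund=VH4, period=q1_2024: min(43.1, -3) = -3.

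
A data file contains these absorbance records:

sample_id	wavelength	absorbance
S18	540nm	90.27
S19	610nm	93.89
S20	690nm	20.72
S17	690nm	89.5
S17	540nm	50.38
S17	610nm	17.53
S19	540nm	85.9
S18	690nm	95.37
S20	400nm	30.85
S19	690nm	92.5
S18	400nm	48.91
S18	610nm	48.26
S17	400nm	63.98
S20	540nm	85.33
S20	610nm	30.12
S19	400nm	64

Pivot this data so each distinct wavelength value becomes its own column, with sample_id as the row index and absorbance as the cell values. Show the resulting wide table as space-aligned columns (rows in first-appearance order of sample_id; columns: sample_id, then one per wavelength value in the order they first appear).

Columns: sample_id plus the 4 distinct wavelength values (540nm, 610nm, 690nm, 400nm).
For example, row S18 column 540nm takes absorbance=90.27 from the long row (S18, 540nm).

sample_id  540nm  610nm  690nm  400nm
S18        90.27  48.26  95.37  48.91
S19        85.9   93.89  92.5   64   
S20        85.33  30.12  20.72  30.85
S17        50.38  17.53  89.5   63.98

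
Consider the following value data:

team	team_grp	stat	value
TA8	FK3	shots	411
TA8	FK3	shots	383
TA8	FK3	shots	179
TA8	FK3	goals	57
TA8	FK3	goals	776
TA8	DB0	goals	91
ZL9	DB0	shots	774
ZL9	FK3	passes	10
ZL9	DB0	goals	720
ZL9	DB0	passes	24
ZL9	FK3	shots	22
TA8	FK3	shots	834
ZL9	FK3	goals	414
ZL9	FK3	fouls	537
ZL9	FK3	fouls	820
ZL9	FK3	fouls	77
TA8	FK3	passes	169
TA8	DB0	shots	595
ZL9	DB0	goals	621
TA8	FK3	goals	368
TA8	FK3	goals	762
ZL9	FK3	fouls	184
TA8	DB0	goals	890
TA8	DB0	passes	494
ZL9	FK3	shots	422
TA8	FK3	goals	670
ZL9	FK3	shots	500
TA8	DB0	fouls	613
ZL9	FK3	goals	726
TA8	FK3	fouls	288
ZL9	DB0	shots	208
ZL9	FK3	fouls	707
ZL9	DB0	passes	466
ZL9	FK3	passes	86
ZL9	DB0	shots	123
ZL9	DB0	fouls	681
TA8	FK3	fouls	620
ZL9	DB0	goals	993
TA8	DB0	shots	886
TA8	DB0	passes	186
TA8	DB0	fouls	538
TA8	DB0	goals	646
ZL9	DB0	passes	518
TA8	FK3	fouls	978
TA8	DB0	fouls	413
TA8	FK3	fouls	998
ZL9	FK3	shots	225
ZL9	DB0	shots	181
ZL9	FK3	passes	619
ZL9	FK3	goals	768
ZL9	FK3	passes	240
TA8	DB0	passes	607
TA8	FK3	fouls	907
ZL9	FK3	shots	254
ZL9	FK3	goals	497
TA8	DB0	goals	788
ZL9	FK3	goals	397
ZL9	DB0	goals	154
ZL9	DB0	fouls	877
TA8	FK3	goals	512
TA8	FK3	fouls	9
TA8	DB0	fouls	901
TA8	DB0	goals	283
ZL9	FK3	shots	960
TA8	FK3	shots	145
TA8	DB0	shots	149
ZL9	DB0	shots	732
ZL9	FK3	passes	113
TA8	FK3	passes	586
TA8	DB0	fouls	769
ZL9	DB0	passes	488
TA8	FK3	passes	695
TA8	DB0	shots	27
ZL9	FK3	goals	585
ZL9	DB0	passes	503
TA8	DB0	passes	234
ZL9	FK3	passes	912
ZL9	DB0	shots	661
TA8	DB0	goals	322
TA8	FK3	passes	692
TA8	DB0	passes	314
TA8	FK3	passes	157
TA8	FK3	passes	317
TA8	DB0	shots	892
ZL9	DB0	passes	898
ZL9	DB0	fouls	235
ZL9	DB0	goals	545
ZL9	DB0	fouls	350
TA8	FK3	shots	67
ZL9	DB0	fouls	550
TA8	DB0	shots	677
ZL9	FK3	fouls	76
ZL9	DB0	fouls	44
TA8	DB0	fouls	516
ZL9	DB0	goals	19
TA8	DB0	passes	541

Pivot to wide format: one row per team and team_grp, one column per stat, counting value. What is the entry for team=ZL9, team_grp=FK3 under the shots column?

Rows with team=ZL9, team_grp=FK3 and stat=shots: value values are 22, 422, 500, 225, 254, 960.
6 rows match — count = 6.

6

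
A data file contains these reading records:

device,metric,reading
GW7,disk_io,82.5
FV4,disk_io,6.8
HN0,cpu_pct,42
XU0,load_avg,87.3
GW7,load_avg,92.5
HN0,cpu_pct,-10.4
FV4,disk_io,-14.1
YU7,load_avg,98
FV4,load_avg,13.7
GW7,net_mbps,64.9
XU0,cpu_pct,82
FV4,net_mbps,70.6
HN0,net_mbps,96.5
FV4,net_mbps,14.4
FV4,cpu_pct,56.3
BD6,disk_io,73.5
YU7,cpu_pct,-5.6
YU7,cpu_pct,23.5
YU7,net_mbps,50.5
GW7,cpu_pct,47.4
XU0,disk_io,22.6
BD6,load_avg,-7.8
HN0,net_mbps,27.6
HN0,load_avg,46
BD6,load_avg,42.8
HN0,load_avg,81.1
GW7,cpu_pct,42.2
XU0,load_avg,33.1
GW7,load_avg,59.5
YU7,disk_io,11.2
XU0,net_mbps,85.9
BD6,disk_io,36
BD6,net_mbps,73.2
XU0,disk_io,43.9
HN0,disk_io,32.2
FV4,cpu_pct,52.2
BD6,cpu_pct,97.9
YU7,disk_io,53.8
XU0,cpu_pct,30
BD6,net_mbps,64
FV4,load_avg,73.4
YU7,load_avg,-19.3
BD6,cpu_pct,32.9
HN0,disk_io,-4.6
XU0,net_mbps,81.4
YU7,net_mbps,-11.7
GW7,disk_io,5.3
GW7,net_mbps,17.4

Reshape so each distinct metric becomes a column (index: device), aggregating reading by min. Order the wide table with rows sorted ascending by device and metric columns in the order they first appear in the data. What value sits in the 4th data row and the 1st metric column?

-4.6

With rows sorted ascending by device, row 4 is device=HN0. metric columns in first-appearance order: disk_io, cpu_pct, load_avg, net_mbps; column 1 is disk_io.
Long rows with device=HN0, metric=disk_io: min(32.2, -4.6) = -4.6.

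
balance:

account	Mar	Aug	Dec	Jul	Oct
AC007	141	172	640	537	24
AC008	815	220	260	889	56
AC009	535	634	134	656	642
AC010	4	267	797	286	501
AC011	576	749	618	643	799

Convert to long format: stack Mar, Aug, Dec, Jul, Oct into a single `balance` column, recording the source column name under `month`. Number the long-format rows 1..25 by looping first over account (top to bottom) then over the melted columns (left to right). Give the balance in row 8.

260

25 rows total (5 × 5). Row 8: index ⌊(8-1)/5⌋ = 1 into account → AC008; (8-1) mod 5 = 2 into the melted columns → Dec.
So row 8 is (AC008, Dec, 260); balance = 260.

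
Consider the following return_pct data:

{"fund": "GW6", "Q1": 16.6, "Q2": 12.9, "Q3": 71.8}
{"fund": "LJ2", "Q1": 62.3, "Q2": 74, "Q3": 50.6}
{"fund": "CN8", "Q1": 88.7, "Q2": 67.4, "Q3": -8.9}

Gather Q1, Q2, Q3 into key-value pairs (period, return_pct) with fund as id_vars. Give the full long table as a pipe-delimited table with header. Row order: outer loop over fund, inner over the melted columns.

Each (fund, column) pair becomes one row: 3 × 3 = 9 rows.
For example, (GW6, Q1) → return_pct=16.6.

| fund | period | return_pct |
| GW6 | Q1 | 16.6 |
| GW6 | Q2 | 12.9 |
| GW6 | Q3 | 71.8 |
| LJ2 | Q1 | 62.3 |
| LJ2 | Q2 | 74 |
| LJ2 | Q3 | 50.6 |
| CN8 | Q1 | 88.7 |
| CN8 | Q2 | 67.4 |
| CN8 | Q3 | -8.9 |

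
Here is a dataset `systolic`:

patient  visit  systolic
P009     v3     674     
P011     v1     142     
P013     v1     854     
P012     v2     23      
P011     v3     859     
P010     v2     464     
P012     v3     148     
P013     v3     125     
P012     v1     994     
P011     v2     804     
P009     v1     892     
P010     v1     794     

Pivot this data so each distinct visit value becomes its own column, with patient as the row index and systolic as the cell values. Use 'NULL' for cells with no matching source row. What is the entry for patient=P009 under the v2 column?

NULL

No long-format row has patient=P009 and visit=v2, so the cell is NULL.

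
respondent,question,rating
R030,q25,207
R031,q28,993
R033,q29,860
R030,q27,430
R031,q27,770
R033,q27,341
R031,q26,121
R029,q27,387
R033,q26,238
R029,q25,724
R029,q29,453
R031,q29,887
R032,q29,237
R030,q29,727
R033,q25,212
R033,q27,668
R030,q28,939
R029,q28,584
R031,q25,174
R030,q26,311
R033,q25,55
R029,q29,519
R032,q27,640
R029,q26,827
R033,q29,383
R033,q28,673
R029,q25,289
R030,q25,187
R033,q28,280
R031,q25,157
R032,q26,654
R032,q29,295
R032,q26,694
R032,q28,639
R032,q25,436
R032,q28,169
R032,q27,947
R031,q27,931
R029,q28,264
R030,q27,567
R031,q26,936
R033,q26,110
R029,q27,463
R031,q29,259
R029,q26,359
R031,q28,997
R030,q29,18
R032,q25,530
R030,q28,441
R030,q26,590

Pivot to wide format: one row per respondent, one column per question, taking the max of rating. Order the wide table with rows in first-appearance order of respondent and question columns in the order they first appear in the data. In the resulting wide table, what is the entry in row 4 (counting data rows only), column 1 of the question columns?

724

With rows in first-appearance order of respondent, row 4 is respondent=R029. question columns in first-appearance order: q25, q28, q29, q27, q26; column 1 is q25.
Long rows with respondent=R029, question=q25: max(724, 289) = 724.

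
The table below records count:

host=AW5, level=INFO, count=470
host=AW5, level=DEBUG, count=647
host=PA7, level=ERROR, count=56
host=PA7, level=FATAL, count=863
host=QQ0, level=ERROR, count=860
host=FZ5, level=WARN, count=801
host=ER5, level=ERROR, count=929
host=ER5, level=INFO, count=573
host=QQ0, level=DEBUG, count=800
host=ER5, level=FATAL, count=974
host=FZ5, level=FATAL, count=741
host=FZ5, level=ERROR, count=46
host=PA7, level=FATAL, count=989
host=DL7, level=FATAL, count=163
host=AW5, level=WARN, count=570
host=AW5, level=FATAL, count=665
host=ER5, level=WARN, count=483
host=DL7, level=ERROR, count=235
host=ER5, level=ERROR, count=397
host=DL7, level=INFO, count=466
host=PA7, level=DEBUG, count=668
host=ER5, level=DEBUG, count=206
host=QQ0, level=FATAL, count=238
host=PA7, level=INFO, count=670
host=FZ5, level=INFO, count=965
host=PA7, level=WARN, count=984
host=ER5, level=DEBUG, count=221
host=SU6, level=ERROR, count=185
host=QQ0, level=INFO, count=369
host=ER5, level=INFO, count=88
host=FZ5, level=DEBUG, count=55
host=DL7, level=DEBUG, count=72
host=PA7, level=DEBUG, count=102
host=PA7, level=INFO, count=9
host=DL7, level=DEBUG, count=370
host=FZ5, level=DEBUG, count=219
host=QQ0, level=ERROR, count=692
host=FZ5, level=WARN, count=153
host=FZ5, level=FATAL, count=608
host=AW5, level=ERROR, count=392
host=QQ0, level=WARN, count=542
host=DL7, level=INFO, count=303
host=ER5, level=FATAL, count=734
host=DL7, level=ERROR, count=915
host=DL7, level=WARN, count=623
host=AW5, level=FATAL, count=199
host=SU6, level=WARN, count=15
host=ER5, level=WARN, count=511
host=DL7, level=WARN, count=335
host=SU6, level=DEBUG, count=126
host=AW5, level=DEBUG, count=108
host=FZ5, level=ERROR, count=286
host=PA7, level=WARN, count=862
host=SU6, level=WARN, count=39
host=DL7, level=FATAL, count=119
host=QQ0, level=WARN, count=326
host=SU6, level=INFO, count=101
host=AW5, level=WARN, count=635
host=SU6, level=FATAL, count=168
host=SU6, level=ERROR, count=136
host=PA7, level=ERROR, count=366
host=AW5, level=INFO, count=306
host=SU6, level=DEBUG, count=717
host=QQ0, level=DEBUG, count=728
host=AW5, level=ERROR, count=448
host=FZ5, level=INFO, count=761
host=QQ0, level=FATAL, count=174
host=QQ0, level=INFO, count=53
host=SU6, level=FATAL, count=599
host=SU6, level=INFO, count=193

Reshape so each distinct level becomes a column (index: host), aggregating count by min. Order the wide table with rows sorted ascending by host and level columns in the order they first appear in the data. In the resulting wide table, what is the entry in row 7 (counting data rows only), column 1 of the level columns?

With rows sorted ascending by host, row 7 is host=SU6. level columns in first-appearance order: INFO, DEBUG, ERROR, FATAL, WARN; column 1 is INFO.
Long rows with host=SU6, level=INFO: min(101, 193) = 101.

101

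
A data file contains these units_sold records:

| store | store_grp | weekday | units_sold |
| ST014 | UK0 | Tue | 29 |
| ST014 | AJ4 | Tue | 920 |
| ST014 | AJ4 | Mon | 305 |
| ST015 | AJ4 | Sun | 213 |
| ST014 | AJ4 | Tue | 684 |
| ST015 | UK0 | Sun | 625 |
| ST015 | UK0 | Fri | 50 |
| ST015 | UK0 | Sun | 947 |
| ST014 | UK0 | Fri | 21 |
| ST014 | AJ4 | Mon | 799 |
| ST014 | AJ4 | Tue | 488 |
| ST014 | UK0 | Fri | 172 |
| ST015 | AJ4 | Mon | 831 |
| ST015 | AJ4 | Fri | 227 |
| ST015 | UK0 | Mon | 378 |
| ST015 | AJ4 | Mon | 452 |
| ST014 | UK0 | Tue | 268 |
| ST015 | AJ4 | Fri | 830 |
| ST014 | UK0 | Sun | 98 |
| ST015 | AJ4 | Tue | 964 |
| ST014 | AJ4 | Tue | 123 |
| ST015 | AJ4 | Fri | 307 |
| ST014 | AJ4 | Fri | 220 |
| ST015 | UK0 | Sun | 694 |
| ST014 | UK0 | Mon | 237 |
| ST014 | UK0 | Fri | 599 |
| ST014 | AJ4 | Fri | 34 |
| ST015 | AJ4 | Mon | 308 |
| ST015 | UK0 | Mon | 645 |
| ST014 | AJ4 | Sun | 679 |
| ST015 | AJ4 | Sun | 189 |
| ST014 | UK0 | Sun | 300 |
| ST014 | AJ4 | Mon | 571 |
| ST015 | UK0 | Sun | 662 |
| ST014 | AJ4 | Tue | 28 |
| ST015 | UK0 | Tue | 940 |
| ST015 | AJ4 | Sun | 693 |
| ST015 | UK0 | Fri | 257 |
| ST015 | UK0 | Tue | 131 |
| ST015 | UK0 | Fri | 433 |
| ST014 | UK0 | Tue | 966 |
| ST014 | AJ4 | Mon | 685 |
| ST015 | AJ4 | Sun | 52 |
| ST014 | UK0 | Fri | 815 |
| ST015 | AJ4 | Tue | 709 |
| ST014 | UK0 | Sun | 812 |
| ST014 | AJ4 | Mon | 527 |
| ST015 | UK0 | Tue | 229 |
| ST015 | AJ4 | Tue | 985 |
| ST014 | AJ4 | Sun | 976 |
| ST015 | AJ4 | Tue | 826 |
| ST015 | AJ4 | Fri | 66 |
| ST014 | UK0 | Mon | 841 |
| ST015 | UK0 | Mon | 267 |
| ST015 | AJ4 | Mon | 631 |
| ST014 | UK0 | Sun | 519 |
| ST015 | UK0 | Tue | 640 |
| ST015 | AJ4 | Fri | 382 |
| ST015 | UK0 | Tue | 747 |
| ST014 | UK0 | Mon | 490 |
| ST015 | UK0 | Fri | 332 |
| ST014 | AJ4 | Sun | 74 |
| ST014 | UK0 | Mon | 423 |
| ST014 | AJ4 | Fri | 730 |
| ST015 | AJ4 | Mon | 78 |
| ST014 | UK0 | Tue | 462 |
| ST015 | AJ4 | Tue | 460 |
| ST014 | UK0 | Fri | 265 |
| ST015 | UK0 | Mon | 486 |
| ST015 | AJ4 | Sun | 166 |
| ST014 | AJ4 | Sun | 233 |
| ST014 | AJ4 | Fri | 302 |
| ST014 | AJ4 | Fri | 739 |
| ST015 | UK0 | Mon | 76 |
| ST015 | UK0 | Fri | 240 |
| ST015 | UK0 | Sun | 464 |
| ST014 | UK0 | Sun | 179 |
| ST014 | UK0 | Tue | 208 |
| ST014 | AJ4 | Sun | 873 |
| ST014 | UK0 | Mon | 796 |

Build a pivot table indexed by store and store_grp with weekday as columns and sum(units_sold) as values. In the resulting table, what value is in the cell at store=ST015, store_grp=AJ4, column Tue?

Rows with store=ST015, store_grp=AJ4 and weekday=Tue: units_sold values are 964, 709, 985, 826, 460.
964 + 709 + 985 + 826 + 460 = 3944.

3944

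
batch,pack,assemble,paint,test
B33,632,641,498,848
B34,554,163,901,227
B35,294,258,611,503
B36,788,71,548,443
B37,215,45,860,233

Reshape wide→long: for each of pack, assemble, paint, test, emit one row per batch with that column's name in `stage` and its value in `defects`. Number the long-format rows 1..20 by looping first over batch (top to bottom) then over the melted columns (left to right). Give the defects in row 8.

20 rows total (5 × 4). Row 8: index ⌊(8-1)/4⌋ = 1 into batch → B34; (8-1) mod 4 = 3 into the melted columns → test.
So row 8 is (B34, test, 227); defects = 227.

227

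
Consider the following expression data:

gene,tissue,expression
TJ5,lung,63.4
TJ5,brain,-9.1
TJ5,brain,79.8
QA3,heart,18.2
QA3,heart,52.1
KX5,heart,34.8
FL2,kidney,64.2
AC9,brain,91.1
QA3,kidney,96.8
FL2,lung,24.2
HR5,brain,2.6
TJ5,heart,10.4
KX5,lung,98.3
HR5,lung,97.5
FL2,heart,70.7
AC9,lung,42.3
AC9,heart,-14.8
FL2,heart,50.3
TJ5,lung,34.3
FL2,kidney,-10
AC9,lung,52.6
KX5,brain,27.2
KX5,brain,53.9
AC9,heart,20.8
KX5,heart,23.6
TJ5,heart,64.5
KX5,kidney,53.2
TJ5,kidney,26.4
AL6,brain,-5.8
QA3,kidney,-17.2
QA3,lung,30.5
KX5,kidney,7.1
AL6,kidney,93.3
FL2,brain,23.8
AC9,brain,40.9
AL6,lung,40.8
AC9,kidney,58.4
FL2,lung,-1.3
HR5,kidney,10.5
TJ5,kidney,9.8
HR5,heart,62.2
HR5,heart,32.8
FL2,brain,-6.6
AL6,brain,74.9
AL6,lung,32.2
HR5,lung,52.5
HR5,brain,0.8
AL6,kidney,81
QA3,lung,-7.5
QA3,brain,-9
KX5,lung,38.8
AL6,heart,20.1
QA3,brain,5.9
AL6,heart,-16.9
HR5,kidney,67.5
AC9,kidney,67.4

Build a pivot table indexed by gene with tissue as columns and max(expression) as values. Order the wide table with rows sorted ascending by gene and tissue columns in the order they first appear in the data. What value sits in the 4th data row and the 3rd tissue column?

With rows sorted ascending by gene, row 4 is gene=HR5. tissue columns in first-appearance order: lung, brain, heart, kidney; column 3 is heart.
Long rows with gene=HR5, tissue=heart: max(62.2, 32.8) = 62.2.

62.2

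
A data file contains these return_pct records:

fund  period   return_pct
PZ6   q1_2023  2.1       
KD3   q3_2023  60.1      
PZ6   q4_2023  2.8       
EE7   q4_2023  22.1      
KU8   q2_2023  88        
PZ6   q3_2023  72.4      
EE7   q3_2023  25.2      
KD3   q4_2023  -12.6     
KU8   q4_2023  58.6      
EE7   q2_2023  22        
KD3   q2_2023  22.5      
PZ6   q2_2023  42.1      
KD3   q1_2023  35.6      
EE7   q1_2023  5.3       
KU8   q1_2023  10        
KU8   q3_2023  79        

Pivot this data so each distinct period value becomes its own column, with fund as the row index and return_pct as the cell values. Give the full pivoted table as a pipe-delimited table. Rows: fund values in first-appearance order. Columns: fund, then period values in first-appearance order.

| fund | q1_2023 | q3_2023 | q4_2023 | q2_2023 |
| PZ6 | 2.1 | 72.4 | 2.8 | 42.1 |
| KD3 | 35.6 | 60.1 | -12.6 | 22.5 |
| EE7 | 5.3 | 25.2 | 22.1 | 22 |
| KU8 | 10 | 79 | 58.6 | 88 |

Columns: fund plus the 4 distinct period values (q1_2023, q3_2023, q4_2023, q2_2023).
For example, row PZ6 column q1_2023 takes return_pct=2.1 from the long row (PZ6, q1_2023).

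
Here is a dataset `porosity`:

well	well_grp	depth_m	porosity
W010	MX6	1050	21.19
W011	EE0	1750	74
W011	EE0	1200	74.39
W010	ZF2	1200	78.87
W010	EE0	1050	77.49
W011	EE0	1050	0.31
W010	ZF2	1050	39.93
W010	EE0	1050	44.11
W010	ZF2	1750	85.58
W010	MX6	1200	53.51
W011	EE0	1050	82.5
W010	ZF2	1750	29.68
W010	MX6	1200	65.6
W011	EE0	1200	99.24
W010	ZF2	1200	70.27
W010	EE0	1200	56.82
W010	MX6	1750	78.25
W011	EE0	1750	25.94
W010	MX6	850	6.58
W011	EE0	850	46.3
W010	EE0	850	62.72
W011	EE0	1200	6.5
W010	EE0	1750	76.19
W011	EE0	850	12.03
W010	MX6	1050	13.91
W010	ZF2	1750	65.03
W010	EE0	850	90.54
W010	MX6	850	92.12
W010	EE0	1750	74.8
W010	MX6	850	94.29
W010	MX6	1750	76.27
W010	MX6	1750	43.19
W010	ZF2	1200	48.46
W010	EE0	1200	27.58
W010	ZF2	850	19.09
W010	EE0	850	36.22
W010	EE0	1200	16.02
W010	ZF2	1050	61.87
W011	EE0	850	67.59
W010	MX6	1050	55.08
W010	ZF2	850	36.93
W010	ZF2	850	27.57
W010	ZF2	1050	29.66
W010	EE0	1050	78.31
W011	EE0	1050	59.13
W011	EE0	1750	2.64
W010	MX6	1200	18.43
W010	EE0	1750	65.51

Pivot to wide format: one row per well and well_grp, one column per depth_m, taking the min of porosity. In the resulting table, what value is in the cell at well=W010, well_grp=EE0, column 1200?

Rows with well=W010, well_grp=EE0 and depth_m=1200: porosity values are 56.82, 27.58, 16.02.
min(56.82, 27.58, 16.02) = 16.02.

16.02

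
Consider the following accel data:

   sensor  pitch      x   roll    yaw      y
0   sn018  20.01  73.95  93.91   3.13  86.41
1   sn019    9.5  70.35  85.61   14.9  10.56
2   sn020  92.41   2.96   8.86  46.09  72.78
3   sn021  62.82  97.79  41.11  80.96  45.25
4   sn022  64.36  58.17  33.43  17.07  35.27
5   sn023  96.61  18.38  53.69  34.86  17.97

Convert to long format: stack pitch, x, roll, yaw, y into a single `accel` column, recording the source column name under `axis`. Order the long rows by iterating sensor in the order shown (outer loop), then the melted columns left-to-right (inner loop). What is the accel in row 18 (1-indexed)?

41.11

30 rows total (6 × 5). Row 18: index ⌊(18-1)/5⌋ = 3 into sensor → sn021; (18-1) mod 5 = 2 into the melted columns → roll.
So row 18 is (sn021, roll, 41.11); accel = 41.11.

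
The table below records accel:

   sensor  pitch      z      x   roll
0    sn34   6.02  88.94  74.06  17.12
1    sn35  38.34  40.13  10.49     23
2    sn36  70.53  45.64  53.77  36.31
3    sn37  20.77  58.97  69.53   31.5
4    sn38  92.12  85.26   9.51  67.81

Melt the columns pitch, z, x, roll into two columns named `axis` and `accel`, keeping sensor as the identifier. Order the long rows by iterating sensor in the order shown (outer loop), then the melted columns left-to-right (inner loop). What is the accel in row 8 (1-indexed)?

20 rows total (5 × 4). Row 8: index ⌊(8-1)/4⌋ = 1 into sensor → sn35; (8-1) mod 4 = 3 into the melted columns → roll.
So row 8 is (sn35, roll, 23); accel = 23.

23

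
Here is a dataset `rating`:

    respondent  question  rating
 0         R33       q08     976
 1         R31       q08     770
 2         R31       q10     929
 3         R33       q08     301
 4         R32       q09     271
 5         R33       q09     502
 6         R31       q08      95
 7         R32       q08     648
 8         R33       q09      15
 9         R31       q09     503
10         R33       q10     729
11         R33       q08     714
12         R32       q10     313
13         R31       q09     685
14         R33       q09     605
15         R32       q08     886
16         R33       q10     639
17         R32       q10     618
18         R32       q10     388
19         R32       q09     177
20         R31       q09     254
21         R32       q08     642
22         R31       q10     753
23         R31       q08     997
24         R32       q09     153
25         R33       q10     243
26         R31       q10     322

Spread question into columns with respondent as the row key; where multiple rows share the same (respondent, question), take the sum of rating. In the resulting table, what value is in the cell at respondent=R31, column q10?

2004

Rows with respondent=R31 and question=q10: rating values are 929, 753, 322.
929 + 753 + 322 = 2004.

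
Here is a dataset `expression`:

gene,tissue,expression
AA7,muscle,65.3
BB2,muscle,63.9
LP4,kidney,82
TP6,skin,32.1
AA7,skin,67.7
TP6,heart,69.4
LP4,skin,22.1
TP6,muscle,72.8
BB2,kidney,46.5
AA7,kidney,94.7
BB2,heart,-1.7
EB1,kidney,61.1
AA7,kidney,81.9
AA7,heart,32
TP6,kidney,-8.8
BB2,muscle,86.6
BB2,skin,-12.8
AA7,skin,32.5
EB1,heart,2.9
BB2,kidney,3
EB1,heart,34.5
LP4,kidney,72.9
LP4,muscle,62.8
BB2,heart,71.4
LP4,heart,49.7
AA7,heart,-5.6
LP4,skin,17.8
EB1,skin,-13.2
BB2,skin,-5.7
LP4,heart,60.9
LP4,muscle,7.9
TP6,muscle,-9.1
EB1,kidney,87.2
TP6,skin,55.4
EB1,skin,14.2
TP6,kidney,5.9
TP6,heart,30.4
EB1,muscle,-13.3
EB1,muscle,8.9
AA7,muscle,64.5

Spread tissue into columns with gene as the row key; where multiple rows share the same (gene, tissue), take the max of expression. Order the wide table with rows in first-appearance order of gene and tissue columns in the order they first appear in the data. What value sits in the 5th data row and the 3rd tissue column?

14.2

With rows in first-appearance order of gene, row 5 is gene=EB1. tissue columns in first-appearance order: muscle, kidney, skin, heart; column 3 is skin.
Long rows with gene=EB1, tissue=skin: max(-13.2, 14.2) = 14.2.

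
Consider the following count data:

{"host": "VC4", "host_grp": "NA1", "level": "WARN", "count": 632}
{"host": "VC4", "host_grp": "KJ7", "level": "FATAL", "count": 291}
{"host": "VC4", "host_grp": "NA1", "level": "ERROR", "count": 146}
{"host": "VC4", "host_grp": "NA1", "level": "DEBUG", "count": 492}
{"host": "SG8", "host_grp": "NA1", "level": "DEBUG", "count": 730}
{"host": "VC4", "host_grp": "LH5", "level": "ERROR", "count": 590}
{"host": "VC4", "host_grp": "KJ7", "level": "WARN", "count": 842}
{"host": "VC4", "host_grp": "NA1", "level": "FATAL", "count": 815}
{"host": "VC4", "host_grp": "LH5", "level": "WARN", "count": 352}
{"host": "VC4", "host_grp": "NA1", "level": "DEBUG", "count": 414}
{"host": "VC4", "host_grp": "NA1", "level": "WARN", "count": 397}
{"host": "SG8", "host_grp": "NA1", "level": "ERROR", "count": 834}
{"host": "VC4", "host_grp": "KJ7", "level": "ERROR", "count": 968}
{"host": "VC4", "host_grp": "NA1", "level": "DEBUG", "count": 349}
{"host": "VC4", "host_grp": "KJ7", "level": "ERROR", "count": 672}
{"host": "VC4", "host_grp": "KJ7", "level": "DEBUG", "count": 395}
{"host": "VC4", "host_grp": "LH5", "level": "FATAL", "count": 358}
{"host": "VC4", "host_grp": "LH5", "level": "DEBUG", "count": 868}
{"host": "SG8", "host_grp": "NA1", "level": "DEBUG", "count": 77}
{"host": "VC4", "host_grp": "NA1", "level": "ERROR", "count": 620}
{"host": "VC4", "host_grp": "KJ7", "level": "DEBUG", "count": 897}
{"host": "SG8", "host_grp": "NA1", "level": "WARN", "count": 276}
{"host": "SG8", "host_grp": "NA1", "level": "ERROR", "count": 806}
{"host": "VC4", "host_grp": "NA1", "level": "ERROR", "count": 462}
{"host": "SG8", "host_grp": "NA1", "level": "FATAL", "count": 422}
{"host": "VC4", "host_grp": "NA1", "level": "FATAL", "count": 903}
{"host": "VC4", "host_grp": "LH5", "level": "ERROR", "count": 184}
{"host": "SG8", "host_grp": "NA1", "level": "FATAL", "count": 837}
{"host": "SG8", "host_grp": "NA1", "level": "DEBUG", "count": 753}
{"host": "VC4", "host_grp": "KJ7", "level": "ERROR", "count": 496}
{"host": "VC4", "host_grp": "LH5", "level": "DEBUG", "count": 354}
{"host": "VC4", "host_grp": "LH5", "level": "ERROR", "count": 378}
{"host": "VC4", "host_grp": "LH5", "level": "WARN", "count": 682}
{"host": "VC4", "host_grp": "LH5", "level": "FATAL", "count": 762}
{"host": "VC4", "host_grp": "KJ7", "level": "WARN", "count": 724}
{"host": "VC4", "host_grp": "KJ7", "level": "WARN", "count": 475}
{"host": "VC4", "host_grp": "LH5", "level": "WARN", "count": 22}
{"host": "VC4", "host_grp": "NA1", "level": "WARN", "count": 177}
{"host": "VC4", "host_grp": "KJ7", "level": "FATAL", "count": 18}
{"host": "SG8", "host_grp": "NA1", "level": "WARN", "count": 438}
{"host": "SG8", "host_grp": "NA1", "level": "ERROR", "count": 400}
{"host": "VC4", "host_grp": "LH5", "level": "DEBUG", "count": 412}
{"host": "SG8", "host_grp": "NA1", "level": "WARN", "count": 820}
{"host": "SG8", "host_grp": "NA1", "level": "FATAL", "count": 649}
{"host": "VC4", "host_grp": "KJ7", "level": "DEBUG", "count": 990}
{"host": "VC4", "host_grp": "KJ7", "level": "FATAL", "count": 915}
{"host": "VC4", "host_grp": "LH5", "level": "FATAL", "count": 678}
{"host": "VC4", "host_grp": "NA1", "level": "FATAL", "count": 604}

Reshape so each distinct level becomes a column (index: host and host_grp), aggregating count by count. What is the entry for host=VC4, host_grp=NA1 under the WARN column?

Rows with host=VC4, host_grp=NA1 and level=WARN: count values are 632, 397, 177.
3 rows match — count = 3.

3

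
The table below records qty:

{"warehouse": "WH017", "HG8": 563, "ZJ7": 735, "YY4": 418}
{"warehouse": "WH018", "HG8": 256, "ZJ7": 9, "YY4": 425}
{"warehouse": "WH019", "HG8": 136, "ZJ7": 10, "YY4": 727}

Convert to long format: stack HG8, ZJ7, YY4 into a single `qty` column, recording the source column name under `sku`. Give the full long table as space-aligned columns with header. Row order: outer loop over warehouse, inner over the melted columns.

warehouse  sku  qty
WH017      HG8  563
WH017      ZJ7  735
WH017      YY4  418
WH018      HG8  256
WH018      ZJ7  9  
WH018      YY4  425
WH019      HG8  136
WH019      ZJ7  10 
WH019      YY4  727

Each (warehouse, column) pair becomes one row: 3 × 3 = 9 rows.
For example, (WH017, HG8) → qty=563.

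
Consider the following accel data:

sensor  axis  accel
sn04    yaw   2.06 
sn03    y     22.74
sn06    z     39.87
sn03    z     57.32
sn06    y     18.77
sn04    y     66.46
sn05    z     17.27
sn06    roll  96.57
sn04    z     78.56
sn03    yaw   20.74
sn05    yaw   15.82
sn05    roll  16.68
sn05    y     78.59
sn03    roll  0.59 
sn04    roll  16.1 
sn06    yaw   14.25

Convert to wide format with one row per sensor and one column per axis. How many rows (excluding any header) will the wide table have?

4

4 distinct sensor values → 4 rows.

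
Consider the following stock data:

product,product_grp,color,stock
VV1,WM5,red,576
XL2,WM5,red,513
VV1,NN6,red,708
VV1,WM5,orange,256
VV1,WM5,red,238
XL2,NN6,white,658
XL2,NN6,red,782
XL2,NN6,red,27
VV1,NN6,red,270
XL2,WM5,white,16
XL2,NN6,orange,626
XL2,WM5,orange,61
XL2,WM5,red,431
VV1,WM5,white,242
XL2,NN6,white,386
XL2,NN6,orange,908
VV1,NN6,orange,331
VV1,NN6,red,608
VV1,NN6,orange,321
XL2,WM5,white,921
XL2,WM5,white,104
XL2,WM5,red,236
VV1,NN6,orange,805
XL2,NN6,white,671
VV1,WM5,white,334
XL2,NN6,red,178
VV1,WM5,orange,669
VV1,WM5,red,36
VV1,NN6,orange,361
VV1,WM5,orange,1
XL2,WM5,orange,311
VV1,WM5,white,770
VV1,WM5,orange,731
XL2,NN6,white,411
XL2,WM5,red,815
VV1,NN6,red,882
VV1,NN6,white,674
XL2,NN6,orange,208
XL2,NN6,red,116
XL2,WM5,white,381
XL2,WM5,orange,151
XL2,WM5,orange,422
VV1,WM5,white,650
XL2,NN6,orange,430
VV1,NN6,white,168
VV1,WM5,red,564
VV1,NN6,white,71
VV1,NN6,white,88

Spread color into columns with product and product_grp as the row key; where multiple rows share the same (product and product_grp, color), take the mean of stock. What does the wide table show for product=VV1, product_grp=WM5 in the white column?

499

Rows with product=VV1, product_grp=WM5 and color=white: stock values are 242, 334, 770, 650.
(242 + 334 + 770 + 650) / 4 = 499.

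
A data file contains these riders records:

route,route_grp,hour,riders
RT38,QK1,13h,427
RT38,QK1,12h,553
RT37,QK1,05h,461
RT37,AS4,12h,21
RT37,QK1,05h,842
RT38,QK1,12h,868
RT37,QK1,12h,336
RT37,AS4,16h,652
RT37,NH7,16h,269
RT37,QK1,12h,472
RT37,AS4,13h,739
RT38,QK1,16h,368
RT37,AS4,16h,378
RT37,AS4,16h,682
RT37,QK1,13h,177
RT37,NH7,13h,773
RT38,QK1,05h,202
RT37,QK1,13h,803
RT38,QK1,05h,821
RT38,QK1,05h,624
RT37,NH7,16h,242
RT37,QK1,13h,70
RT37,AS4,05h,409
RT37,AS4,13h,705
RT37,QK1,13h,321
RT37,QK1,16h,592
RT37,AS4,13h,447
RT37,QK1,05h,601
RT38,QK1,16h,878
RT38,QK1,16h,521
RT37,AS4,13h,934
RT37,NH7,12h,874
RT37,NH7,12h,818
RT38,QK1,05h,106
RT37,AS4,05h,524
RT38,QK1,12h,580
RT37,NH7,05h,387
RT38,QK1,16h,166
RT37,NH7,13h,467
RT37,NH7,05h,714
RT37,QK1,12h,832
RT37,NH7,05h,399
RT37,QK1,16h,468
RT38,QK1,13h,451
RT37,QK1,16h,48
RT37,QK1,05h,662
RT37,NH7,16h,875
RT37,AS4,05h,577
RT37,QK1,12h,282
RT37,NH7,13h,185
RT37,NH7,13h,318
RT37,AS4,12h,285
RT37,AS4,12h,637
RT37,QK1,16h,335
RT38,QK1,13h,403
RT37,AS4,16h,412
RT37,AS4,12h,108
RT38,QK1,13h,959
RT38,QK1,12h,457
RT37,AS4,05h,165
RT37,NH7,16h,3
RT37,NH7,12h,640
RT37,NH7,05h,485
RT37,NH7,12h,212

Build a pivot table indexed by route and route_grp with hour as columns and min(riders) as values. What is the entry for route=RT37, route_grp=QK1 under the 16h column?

48

Rows with route=RT37, route_grp=QK1 and hour=16h: riders values are 592, 468, 48, 335.
min(592, 468, 48, 335) = 48.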